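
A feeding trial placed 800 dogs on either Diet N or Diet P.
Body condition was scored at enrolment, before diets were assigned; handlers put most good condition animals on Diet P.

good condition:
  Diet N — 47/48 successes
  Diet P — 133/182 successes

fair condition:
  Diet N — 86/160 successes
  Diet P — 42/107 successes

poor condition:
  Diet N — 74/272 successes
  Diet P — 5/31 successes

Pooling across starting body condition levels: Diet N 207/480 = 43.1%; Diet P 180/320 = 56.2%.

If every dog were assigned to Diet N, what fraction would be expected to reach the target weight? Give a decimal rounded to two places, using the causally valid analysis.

Diet N is higher inside every starting body condition stratum but Diet P is higher in aggregate. Whether to stratify depends on how starting body condition relates to the diet.
Starting body condition is set before the diet has any effect — it is not caused by the diet — and it independently drives the outcome. That makes it a confounder, so the causal comparison is within starting body condition levels.
Standardising Diet N to the population starting body condition mix: 0.287·47/48 + 0.334·86/160 + 0.379·74/272 = 0.564.

0.56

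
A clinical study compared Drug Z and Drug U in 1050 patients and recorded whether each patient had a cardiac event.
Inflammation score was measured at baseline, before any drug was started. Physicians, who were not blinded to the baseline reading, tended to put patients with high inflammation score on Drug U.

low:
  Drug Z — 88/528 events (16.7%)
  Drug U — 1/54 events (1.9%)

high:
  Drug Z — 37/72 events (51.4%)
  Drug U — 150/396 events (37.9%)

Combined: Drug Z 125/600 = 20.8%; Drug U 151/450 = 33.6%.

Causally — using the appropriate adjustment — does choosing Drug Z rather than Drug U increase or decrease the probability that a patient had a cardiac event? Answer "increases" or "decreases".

Since inflammation score is a pre-existing factor (not a product of the drug) and it affects the outcome on its own, it is a confounder. The stratified rates, not the pooled rate, identify the causal effect.
Within each level — low: 16.7% vs 1.9%; high: 51.4% vs 37.9% — Drug U is lower every time.

increases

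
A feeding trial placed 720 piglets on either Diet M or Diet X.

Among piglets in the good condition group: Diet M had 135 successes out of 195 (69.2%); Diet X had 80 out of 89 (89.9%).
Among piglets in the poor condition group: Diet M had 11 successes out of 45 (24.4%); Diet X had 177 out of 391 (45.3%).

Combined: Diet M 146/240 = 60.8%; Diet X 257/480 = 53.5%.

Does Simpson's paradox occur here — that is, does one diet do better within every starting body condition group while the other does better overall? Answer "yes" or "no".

yes

Within each starting body condition level (good condition 69.2% vs 89.9%; poor condition 24.4% vs 45.3%), Diet X has the higher rate every time. Pooled: 60.8% vs 53.5% — Diet M has the higher rate overall. The two comparisons disagree.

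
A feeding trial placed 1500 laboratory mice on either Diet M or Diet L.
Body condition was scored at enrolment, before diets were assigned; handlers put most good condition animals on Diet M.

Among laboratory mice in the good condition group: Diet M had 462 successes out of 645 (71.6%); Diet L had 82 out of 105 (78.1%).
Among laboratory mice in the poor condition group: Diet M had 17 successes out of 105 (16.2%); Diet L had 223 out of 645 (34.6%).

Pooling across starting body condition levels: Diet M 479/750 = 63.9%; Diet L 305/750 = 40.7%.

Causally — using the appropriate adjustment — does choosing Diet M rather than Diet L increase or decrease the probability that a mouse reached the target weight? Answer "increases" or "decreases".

decreases

Within every starting body condition level Diet L has the higher rate, yet pooled Diet M does — Simpson's reversal.
Starting body condition is set before the diet has any effect — it is not caused by the diet — and it independently drives the outcome. That makes it a confounder, so the causal comparison is within starting body condition levels.
Within each level — good condition: 71.6% vs 78.1%; poor condition: 16.2% vs 34.6% — Diet L is higher every time.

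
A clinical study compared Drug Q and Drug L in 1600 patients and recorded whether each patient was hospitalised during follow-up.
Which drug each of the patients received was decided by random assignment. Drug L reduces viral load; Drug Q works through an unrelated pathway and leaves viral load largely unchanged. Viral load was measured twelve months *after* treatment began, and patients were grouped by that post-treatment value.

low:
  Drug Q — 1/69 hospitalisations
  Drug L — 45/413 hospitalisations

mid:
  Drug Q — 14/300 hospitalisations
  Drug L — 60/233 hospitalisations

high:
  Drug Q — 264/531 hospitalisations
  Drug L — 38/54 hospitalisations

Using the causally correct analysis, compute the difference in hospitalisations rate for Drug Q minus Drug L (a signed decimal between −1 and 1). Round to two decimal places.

+0.11

The viral load-specific comparison favours Drug Q throughout, but the pooled figures favour Drug L. The question is whether to condition on viral load.
The distribution of viral load is itself part of what the drug does — it is an intermediate outcome. Holding it fixed would remove that part of the effect; the total effect is the pooled difference.
The causal difference is the pooled difference: 0.310 − 0.204 = +0.106.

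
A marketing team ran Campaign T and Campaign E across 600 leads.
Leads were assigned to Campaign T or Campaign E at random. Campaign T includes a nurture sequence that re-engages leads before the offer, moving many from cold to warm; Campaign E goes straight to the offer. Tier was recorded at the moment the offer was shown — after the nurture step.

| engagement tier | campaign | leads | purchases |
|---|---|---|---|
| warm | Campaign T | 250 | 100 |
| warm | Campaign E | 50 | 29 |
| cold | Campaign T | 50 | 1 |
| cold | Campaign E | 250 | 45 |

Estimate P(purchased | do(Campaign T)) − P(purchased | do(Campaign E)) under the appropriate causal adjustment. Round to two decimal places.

Engagement tier is downstream of the campaign. One should not condition on a consequence of treatment, so the overall rates are the right comparison.
The causal difference is the pooled difference: 0.337 − 0.247 = +0.090.

+0.09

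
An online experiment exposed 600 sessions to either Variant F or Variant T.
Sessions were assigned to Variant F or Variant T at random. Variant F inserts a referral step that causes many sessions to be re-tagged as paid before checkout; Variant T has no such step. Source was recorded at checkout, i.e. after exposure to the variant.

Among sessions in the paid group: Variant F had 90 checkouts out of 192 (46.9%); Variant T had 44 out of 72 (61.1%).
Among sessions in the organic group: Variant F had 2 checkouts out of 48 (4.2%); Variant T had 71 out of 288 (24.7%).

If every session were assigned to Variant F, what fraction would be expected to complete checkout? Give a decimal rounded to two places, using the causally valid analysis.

0.38

Within every traffic source level Variant T has the higher rate, yet pooled Variant F does — Simpson's reversal.
Traffic source is recorded after the variant and is itself shifted by it — it sits on the causal path from variant to outcome. Conditioning on a mediator would strip out part of the effect we want; the pooled comparison gives the total causal effect.
So P(outcome | do(Variant F)) is just the pooled rate for Variant F: 92/240 = 0.383.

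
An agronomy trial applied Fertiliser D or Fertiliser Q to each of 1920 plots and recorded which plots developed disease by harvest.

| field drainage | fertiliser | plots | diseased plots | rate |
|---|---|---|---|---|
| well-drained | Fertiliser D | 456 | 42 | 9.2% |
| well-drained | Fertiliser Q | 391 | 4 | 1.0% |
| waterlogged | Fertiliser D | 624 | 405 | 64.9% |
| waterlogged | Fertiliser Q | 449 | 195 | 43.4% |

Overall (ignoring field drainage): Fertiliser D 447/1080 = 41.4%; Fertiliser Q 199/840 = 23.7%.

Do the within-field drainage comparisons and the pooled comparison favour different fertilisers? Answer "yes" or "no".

Within each field drainage level (well-drained 9.2% vs 1.0%; waterlogged 64.9% vs 43.4%), Fertiliser Q has the lower rate every time. Pooled: 41.4% vs 23.7% — Fertiliser Q has the lower rate overall. They agree.

no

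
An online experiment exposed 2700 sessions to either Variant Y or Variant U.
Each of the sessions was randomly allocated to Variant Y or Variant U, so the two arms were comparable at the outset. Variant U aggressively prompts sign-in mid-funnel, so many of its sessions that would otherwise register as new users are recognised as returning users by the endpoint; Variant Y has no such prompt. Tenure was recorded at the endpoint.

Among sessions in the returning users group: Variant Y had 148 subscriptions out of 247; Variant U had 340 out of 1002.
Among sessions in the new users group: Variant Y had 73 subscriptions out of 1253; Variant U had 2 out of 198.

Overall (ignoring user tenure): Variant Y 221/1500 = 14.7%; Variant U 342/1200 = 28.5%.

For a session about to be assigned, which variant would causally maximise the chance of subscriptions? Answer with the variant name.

Variant U

User tenure here is a post-treatment variable shaped by the variant; conditioning on it would introduce bias rather than remove it. The overall comparison is the causal one.
Pooled: Variant Y 14.7% vs Variant U 28.5%; Variant U is higher overall.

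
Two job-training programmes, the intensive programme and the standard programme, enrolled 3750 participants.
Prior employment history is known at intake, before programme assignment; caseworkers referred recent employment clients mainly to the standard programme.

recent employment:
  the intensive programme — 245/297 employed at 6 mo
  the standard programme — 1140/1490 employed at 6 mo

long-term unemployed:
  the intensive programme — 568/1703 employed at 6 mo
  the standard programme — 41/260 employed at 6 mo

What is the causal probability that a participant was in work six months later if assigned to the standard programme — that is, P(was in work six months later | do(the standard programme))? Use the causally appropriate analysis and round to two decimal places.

0.45

Here prior employment history is a common cause — it drives both which programme a case falls under and the outcome. The crude comparison mixes populations; the stratum-specific rates are the causally relevant ones.
Standardising the standard programme to the population prior employment history mix: 0.477·1140/1490 + 0.523·41/260 = 0.447.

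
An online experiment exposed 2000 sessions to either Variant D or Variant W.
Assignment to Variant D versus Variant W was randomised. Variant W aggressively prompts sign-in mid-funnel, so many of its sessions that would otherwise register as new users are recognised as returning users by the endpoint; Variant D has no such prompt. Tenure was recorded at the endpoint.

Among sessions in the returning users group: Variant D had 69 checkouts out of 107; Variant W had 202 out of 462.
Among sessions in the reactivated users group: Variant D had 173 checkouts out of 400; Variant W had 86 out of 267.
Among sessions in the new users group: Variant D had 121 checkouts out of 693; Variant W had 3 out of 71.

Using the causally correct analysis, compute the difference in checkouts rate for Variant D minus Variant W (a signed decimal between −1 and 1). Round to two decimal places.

Because the variant influences user tenure, user tenure is a post-treatment mediator, not a confounder. Stratifying on it would bias the estimate; the causal effect is the crude pooled difference.
The causal difference is the pooled difference: 0.302 − 0.364 = -0.061.

-0.06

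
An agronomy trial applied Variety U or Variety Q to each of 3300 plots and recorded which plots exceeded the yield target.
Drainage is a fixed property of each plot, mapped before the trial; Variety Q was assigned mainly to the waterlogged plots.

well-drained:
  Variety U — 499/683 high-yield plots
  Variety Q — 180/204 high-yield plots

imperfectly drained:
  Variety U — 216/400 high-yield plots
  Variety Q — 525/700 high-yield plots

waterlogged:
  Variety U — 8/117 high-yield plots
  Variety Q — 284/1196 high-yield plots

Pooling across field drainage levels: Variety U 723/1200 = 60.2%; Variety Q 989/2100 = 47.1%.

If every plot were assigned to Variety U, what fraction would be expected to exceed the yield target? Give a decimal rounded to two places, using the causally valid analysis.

0.40

The field drainage-specific comparison favours Variety Q throughout, but the pooled figures favour Variety U. The question is whether to condition on field drainage.
Field drainage is set before the variety has any effect — it is not caused by the variety — and it independently drives the outcome. That makes it a confounder, so the causal comparison is within field drainage levels.
Standardising Variety U to the population field drainage mix: 0.269·499/683 + 0.333·216/400 + 0.398·8/117 = 0.404.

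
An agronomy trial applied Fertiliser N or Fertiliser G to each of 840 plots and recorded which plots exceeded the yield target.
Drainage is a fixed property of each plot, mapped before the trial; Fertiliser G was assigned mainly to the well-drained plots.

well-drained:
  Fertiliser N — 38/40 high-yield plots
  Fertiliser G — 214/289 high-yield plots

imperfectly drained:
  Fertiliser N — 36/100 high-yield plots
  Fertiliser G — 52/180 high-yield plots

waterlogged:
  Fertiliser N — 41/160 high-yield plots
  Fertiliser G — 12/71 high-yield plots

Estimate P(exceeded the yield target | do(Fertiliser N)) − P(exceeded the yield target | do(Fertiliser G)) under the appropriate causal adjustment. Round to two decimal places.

+0.13

The imbalance in field drainage arose from how plots were allocated, not from anything the fertiliser did; and field drainage independently affects the outcome. The pooled gap is confounded — condition on field drainage.
Adjusting over the population distribution of field drainage: 0.392·(0.950−0.740) + 0.333·(0.360−0.289) + 0.275·(0.256−0.169) = +0.130.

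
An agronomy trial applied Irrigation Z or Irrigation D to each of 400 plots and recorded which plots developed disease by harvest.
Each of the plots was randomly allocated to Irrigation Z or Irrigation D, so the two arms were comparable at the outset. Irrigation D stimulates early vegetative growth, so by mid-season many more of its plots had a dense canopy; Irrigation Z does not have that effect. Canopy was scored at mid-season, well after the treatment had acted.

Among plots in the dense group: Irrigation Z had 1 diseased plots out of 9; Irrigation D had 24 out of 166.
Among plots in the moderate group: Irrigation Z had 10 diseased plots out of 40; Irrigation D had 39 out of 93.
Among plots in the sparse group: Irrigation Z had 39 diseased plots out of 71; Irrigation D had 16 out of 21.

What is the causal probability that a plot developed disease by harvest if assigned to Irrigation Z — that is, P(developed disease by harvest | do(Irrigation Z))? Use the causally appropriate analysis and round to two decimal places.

The stratified and pooled comparisons disagree (Irrigation Z wins within each mid-season canopy; Irrigation D wins overall), so the answer turns on the causal role of mid-season canopy.
Mid-season canopy here is a post-treatment variable shaped by the irrigation; conditioning on it would introduce bias rather than remove it. The overall comparison is the causal one.
So P(outcome | do(Irrigation Z)) is just the pooled rate for Irrigation Z: 50/120 = 0.417.

0.42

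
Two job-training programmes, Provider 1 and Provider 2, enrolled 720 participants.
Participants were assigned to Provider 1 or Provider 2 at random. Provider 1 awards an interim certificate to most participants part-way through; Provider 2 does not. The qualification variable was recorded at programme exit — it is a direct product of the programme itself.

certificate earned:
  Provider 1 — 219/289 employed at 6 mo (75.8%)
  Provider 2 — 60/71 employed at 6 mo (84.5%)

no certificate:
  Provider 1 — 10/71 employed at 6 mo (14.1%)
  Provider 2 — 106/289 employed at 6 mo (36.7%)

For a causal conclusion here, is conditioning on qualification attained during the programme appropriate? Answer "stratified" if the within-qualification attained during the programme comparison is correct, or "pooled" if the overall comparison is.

pooled

Provider 2 is higher inside every qualification attained during the programme stratum but Provider 1 is higher in aggregate. Whether to stratify depends on how qualification attained during the programme relates to the programme.
Because the programme influences qualification attained during the programme, qualification attained during the programme is a post-treatment mediator, not a confounder. Stratifying on it would bias the estimate; the causal effect is the crude pooled difference.
Pooled: Provider 1 63.6% vs Provider 2 46.1%; Provider 1 is higher overall.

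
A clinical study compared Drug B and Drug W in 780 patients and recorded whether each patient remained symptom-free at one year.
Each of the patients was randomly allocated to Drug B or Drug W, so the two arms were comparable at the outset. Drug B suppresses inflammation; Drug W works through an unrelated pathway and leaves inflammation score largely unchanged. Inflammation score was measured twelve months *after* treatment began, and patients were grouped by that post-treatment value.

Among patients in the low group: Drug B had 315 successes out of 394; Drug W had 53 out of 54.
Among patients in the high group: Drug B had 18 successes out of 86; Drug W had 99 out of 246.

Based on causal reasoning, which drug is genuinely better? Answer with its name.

Drug B

Drug W is higher inside every inflammation score stratum but Drug B is higher in aggregate. Whether to stratify depends on how inflammation score relates to the drug.
The distribution of inflammation score is itself part of what the drug does — it is an intermediate outcome. Holding it fixed would remove that part of the effect; the total effect is the pooled difference.
Pooled: Drug B 69.4% vs Drug W 50.7%; Drug B is higher overall.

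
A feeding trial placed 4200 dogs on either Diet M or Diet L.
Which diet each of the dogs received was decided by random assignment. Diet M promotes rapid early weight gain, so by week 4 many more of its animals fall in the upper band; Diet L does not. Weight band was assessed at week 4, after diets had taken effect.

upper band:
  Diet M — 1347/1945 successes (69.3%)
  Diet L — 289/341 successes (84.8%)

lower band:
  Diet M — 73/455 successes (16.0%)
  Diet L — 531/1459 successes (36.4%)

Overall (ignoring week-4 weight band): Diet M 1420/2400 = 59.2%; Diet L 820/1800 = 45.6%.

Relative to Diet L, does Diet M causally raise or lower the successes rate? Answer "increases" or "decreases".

Diet L is higher inside every week-4 weight band stratum but Diet M is higher in aggregate. Whether to stratify depends on how week-4 weight band relates to the diet.
Stratifying would compare diets among dogs the diets themselves sorted into week-4 weight band groups — a form of selection on an intermediate. The unconditioned pooled rates give the total causal effect.
Pooled: Diet M 59.2% vs Diet L 45.6%; Diet M is higher overall.

increases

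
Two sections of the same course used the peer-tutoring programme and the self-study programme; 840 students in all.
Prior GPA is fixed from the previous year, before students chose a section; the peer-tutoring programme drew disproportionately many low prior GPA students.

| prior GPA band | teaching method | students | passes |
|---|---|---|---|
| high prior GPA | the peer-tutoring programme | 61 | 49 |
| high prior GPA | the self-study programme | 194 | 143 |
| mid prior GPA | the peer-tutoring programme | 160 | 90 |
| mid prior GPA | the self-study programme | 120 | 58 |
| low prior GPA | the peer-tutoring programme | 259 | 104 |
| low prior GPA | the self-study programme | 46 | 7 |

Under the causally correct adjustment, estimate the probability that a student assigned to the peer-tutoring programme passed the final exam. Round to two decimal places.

Prior GPA band differs across teaching methods for reasons unrelated to any effect of the teaching method itself, and it separately predicts the outcome — a classic confounder. We must compare within prior GPA band levels.
Standardising the peer-tutoring programme to the population prior GPA band mix: 0.304·49/61 + 0.333·90/160 + 0.363·104/259 = 0.577.

0.58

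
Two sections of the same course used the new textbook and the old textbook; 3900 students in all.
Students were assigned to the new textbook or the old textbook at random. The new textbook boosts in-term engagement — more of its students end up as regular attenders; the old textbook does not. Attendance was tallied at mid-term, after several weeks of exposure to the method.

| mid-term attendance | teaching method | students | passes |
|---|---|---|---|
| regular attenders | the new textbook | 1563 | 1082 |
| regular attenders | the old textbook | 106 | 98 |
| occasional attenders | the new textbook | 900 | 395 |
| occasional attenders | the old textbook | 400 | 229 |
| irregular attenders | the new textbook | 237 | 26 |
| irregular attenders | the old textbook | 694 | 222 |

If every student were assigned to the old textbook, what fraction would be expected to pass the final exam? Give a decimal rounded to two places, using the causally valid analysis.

0.46

The mid-term attendance-specific comparison favours the old textbook throughout, but the pooled figures favour the new textbook. The question is whether to condition on mid-term attendance.
The distribution of mid-term attendance is itself part of what the teaching method does — it is an intermediate outcome. Holding it fixed would remove that part of the effect; the total effect is the pooled difference.
So P(outcome | do(the old textbook)) is just the pooled rate for the old textbook: 549/1200 = 0.458.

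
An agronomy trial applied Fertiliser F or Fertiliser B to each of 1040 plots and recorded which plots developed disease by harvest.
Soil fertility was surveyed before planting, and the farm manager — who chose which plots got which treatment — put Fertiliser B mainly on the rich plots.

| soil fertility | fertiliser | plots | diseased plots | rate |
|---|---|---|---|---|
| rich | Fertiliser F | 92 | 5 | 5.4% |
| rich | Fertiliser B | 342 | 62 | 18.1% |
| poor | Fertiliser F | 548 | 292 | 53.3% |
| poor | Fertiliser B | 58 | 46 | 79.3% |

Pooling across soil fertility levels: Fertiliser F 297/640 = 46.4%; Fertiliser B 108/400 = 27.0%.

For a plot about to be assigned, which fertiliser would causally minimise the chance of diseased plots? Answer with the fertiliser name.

Fertiliser F

Soil fertility is set before the fertiliser has any effect — it is not caused by the fertiliser — and it independently drives the outcome. That makes it a confounder, so the causal comparison is within soil fertility levels.
Within each level — rich: 5.4% vs 18.1%; poor: 53.3% vs 79.3% — Fertiliser F is lower every time.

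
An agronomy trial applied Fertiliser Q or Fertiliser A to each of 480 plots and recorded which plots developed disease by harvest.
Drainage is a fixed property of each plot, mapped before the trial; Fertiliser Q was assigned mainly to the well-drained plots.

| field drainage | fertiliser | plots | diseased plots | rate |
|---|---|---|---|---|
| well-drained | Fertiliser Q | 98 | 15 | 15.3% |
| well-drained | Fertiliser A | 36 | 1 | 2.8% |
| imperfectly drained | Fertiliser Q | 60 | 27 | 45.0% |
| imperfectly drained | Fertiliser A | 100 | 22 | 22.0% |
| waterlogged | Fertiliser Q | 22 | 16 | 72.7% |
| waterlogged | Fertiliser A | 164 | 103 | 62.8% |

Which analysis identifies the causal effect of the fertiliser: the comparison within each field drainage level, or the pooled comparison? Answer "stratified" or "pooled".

The field drainage-specific comparison favours Fertiliser A throughout, but the pooled figures favour Fertiliser Q. The question is whether to condition on field drainage.
Nothing the fertiliser does changes field drainage; the imbalance is an allocation artefact. With field drainage also predicting the outcome, the pooled figure is confounded, and the within-stratum comparison is the causal one.
Within each level — well-drained: 15.3% vs 2.8%; imperfectly drained: 45.0% vs 22.0%; waterlogged: 72.7% vs 62.8% — Fertiliser A is lower every time.

stratified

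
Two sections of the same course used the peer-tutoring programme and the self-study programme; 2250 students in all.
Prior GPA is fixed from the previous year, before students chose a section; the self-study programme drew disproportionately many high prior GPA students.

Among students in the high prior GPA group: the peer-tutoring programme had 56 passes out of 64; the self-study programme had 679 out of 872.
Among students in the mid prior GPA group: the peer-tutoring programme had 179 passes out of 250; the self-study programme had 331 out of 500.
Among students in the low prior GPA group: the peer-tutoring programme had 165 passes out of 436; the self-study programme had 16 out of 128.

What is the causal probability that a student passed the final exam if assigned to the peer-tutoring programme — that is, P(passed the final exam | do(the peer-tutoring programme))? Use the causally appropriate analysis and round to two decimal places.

0.70

The stratified and pooled comparisons disagree (the peer-tutoring programme wins within each prior GPA band; the self-study programme wins overall), so the answer turns on the causal role of prior GPA band.
Prior GPA band differs across teaching methods for reasons unrelated to any effect of the teaching method itself, and it separately predicts the outcome — a classic confounder. We must compare within prior GPA band levels.
Standardising the peer-tutoring programme to the population prior GPA band mix: 0.416·56/64 + 0.333·179/250 + 0.251·165/436 = 0.698.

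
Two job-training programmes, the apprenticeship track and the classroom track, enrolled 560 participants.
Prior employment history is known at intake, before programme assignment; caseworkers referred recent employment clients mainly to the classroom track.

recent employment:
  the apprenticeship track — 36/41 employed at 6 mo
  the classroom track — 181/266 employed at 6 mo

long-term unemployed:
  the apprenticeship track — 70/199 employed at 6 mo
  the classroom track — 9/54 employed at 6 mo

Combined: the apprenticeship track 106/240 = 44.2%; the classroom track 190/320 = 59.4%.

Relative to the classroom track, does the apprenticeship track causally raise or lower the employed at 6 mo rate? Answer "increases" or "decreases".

increases

The prior employment history-specific comparison favours the apprenticeship track throughout, but the pooled figures favour the classroom track. The question is whether to condition on prior employment history.
Since prior employment history is a pre-existing factor (not a product of the programme) and it affects the outcome on its own, it is a confounder. The stratified rates, not the pooled rate, identify the causal effect.
Within each level — recent employment: 87.8% vs 68.0%; long-term unemployed: 35.2% vs 16.7% — the apprenticeship track is higher every time.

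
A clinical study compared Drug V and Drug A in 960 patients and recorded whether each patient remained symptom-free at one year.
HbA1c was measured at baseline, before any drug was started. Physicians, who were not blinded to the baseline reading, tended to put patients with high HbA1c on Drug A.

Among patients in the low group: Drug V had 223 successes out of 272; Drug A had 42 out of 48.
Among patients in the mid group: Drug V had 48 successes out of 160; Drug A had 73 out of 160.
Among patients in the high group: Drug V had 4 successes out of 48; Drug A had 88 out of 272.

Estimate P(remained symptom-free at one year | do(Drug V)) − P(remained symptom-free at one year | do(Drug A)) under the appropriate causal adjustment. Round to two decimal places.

-0.15

The imbalance in HbA1c arose from how patients were allocated, not from anything the drug did; and HbA1c independently affects the outcome. The pooled gap is confounded — condition on HbA1c.
Adjusting over the population distribution of HbA1c: 0.333·(0.820−0.875) + 0.333·(0.300−0.456) + 0.333·(0.083−0.324) = -0.151.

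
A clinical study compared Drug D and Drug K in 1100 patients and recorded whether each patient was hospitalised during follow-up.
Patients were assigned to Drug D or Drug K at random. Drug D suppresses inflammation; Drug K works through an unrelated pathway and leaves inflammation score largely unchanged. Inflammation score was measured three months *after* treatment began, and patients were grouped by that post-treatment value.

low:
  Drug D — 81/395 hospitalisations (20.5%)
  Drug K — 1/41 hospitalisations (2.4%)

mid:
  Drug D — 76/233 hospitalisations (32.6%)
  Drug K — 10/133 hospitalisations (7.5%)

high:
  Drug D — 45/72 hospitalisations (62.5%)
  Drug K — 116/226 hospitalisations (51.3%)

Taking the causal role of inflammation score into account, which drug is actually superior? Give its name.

Drug D

Inflammation score is recorded after the drug and is itself shifted by it — it sits on the causal path from drug to outcome. Conditioning on a mediator would strip out part of the effect we want; the pooled comparison gives the total causal effect.
Pooled: Drug D 28.9% vs Drug K 31.8%; Drug D is lower overall.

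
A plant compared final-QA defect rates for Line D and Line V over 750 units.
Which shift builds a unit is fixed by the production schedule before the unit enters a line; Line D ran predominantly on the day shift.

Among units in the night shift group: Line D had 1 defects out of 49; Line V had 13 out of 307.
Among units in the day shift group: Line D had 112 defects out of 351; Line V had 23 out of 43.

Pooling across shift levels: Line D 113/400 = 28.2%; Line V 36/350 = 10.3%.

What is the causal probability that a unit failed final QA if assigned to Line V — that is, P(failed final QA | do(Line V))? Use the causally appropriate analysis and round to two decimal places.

0.30

Here shift is a common cause — it drives both which line a case falls under and the outcome. The crude comparison mixes populations; the stratum-specific rates are the causally relevant ones.
Standardising Line V to the population shift mix: 0.475·13/307 + 0.525·23/43 = 0.301.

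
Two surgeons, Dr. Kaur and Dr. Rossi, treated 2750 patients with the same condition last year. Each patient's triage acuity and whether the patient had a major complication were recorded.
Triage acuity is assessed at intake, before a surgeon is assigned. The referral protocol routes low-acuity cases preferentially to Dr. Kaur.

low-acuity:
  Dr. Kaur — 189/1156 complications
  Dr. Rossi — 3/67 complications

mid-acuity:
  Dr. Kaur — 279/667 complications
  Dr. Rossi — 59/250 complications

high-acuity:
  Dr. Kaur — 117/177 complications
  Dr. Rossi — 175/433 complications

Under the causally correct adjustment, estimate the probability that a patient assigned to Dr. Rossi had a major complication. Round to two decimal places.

0.19

The stratified and pooled comparisons disagree (Dr. Rossi wins within each triage acuity; Dr. Kaur wins overall), so the answer turns on the causal role of triage acuity.
Nothing the surgeon does changes triage acuity; the imbalance is an allocation artefact. With triage acuity also predicting the outcome, the pooled figure is confounded, and the within-stratum comparison is the causal one.
Standardising Dr. Rossi to the population triage acuity mix: 0.445·3/67 + 0.333·59/250 + 0.222·175/433 = 0.188.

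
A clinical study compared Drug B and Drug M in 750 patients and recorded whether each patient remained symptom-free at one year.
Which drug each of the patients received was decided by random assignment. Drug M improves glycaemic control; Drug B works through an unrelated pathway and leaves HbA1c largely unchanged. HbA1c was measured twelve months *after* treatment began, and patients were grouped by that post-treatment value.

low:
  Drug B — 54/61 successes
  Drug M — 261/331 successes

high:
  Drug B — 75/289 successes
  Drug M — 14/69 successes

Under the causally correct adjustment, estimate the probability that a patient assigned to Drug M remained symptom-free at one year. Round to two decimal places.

HbA1c is recorded after the drug and is itself shifted by it — it sits on the causal path from drug to outcome. Conditioning on a mediator would strip out part of the effect we want; the pooled comparison gives the total causal effect.
So P(outcome | do(Drug M)) is just the pooled rate for Drug M: 275/400 = 0.688.

0.69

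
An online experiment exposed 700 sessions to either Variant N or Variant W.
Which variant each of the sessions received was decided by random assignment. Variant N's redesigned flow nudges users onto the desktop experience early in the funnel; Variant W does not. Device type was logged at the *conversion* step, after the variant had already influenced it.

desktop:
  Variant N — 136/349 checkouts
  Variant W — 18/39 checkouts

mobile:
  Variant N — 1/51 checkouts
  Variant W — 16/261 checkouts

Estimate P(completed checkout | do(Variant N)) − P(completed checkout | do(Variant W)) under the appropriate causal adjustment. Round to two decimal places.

+0.23

Device type is recorded after the variant and is itself shifted by it — it sits on the causal path from variant to outcome. Conditioning on a mediator would strip out part of the effect we want; the pooled comparison gives the total causal effect.
The causal difference is the pooled difference: 0.343 − 0.113 = +0.229.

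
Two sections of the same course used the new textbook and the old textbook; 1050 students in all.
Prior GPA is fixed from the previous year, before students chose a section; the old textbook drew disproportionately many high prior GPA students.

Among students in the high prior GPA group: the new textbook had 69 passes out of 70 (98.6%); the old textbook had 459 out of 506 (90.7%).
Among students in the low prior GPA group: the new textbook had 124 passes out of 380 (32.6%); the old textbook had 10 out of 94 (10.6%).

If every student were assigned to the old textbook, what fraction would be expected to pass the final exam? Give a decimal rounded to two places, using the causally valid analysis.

0.55

Prior GPA band satisfies the back-door criterion: it is not a descendant of the teaching method, and it blocks the spurious path from teaching method to outcome. Adjusting for it (i.e., using the within-prior GPA band rates) gives the causal effect.
Standardising the old textbook to the population prior GPA band mix: 0.549·459/506 + 0.451·10/94 = 0.546.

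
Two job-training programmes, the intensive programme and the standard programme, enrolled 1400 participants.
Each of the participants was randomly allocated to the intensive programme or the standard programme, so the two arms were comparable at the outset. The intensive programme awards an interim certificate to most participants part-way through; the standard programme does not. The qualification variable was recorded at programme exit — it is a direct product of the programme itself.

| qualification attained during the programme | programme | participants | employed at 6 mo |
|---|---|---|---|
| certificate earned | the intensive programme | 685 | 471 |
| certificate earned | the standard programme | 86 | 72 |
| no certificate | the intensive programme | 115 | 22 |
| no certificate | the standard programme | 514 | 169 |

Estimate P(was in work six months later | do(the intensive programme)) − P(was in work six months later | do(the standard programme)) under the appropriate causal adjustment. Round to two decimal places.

+0.21

Within every qualification attained during the programme level the standard programme has the higher rate, yet pooled the intensive programme does — Simpson's reversal.
The distribution of qualification attained during the programme is itself part of what the programme does — it is an intermediate outcome. Holding it fixed would remove that part of the effect; the total effect is the pooled difference.
The causal difference is the pooled difference: 0.616 − 0.402 = +0.215.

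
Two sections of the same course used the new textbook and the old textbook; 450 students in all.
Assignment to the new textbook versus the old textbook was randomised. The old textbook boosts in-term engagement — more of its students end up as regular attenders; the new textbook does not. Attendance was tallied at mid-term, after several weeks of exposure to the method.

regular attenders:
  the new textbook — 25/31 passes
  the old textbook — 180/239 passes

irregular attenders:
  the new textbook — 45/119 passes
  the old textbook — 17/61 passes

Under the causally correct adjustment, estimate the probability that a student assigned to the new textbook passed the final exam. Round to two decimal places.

The mid-term attendance-specific comparison favours the new textbook throughout, but the pooled figures favour the old textbook. The question is whether to condition on mid-term attendance.
Because the teaching method influences mid-term attendance, mid-term attendance is a post-treatment mediator, not a confounder. Stratifying on it would bias the estimate; the causal effect is the crude pooled difference.
So P(outcome | do(the new textbook)) is just the pooled rate for the new textbook: 70/150 = 0.467.

0.47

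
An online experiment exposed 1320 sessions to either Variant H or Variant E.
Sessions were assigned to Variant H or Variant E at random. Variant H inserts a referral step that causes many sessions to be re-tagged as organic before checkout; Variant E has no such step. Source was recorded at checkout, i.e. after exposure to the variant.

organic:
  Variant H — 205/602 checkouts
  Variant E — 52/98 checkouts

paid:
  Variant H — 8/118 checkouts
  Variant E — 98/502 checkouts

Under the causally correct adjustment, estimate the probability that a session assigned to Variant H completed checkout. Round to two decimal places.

The stratified and pooled comparisons disagree (Variant E wins within each traffic source; Variant H wins overall), so the answer turns on the causal role of traffic source.
Stratifying would compare variants among sessions the variants themselves sorted into traffic source groups — a form of selection on an intermediate. The unconditioned pooled rates give the total causal effect.
So P(outcome | do(Variant H)) is just the pooled rate for Variant H: 213/720 = 0.296.

0.30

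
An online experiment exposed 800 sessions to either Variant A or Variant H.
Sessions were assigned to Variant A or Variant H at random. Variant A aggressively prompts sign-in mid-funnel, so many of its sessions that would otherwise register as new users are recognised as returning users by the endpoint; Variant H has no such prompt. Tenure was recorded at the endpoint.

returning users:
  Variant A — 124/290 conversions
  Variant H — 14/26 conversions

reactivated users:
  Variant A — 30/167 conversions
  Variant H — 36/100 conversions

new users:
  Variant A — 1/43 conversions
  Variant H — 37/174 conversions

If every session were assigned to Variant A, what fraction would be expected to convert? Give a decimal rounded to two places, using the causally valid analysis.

User tenure is recorded after the variant and is itself shifted by it — it sits on the causal path from variant to outcome. Conditioning on a mediator would strip out part of the effect we want; the pooled comparison gives the total causal effect.
So P(outcome | do(Variant A)) is just the pooled rate for Variant A: 155/500 = 0.310.

0.31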